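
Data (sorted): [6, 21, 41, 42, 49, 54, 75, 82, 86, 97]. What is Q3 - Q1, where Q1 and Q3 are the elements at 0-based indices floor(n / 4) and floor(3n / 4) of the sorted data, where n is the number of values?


The data has n = 10 elements.
Q1 index = floor(10 / 4) = floor(2.5) = 2; Q3 index = floor(3 * 10 / 4) = floor(7.5) = 7
Q1 = element at index 2 = 41
Q3 = element at index 7 = 82
IQR = 82 - 41 = 41
Final answer: 41


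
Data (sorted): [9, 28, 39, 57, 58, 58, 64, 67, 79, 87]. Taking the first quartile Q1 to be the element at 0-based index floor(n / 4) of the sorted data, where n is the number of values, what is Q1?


The list has n = 10 elements.
Q1 index = floor(10 / 4) = floor(2.5) = 2
Counting from index 0 in the sorted data, the element at index 2 is 39.
Final answer: 39


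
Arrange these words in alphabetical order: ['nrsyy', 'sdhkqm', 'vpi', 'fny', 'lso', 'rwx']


Compare strings character by character (the first differing letter decides):
  'fny' < 'lso' since 'f' < 'l' at position 1
  'lso' < 'nrsyy' since 'l' < 'n' at position 1
  'nrsyy' < 'rwx' since 'n' < 'r' at position 1
  'rwx' < 'sdhkqm' since 'r' < 's' at position 1
  'sdhkqm' < 'vpi' since 's' < 'v' at position 1
Chaining these comparisons gives the alphabetical order.
Final answer: ['fny', 'lso', 'nrsyy', 'rwx', 'sdhkqm', 'vpi']


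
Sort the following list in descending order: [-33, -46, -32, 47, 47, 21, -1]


Original list: [-33, -46, -32, 47, 47, 21, -1]
Repeatedly take the largest remaining element:
  Remaining [-33, -46, -32, 47, 47, 21, -1] -> largest is 47
  Remaining [-33, -46, -32, 47, 21, -1] -> largest is 47
  Remaining [-33, -46, -32, 21, -1] -> largest is 21
  Remaining [-33, -46, -32, -1] -> largest is -1
  Remaining [-33, -46, -32] -> largest is -32
  Remaining [-33, -46] -> largest is -33
  Remaining [-46] -> largest is -46
Collecting the picks in order gives the descending list.
Final answer: [47, 47, 21, -1, -32, -33, -46]


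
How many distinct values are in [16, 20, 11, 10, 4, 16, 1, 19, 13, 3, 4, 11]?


List all unique values:
Distinct values: [1, 3, 4, 10, 11, 13, 16, 19, 20]
Count = 9
Final answer: 9


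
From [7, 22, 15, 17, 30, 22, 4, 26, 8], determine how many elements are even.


Check each element:
  7 is odd
  22 is even
  15 is odd
  17 is odd
  30 is even
  22 is even
  4 is even
  26 is even
  8 is even
Evens: [22, 30, 22, 4, 26, 8]
Count of evens = 6
Final answer: 6


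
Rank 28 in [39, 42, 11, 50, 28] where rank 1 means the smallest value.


Sort ascending: [11, 28, 39, 42, 50]
Find 28 in the sorted list.
28 is at position 2 (1-indexed).
Final answer: 2


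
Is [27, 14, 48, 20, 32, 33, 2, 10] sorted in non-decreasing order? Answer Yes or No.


Check consecutive pairs:
  27 <= 14? False
  14 <= 48? True
  48 <= 20? False
  20 <= 32? True
  32 <= 33? True
  33 <= 2? False
  2 <= 10? True
3 consecutive pair(s) are out of order, so the list is not sorted.
Final answer: No


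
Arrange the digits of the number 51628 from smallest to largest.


The number 51628 has digits: 5, 1, 6, 2, 8
Sorted: 1, 2, 5, 6, 8
Joining the sorted digits gives the result.
Final answer: 12568


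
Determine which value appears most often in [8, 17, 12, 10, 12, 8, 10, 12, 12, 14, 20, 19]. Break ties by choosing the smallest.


Count the frequency of each value:
  8 appears 2 time(s)
  10 appears 2 time(s)
  12 appears 4 time(s)
  14 appears 1 time(s)
  17 appears 1 time(s)
  19 appears 1 time(s)
  20 appears 1 time(s)
Maximum frequency is 4.
Only 12 reaches that frequency, so it is the mode.
Final answer: 12


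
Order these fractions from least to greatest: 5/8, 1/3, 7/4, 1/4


Convert to decimal for comparison:
  5/8 = 0.625
  1/3 = 0.3333
  7/4 = 1.75
  1/4 = 0.25
Decimals in increasing order: 0.25 < 0.3333 < 0.625 < 1.75
Writing each back as its fraction gives the sorted order.
Final answer: 1/4, 1/3, 5/8, 7/4


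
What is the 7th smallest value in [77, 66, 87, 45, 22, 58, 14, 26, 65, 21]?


Sort ascending: [14, 21, 22, 26, 45, 58, 65, 66, 77, 87]
The 7th element (1-indexed) is at index 6.
Value = 65
Final answer: 65


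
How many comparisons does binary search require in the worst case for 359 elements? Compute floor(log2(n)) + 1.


Binary search halves the search space each step.
Maximum comparisons = floor(log2(359)) + 1
log2(359) = 8.4878
floor(log2(359)) = 8, so 8 + 1 = 9
Final answer: 9


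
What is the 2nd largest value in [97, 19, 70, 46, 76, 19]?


Sort descending: [97, 76, 70, 46, 19, 19]
The 2nd element (1-indexed) is at index 1.
Value = 76
Final answer: 76


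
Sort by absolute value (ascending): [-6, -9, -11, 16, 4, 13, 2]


Compute absolute values:
  |-6| = 6
  |-9| = 9
  |-11| = 11
  |16| = 16
  |4| = 4
  |13| = 13
  |2| = 2
Absolute values in increasing order: 2 < 4 < 6 < 9 < 11 < 13 < 16
Listing the original numbers in that order gives the answer.
Final answer: [2, 4, -6, -9, -11, 13, 16]


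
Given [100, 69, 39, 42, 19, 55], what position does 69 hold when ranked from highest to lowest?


Sort descending: [100, 69, 55, 42, 39, 19]
Find 69 in the sorted list.
69 is at position 2.
Final answer: 2


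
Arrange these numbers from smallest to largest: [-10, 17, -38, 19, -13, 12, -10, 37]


Original list: [-10, 17, -38, 19, -13, 12, -10, 37]
Repeatedly take the smallest remaining element:
  Remaining [-10, 17, -38, 19, -13, 12, -10, 37] -> smallest is -38
  Remaining [-10, 17, 19, -13, 12, -10, 37] -> smallest is -13
  Remaining [-10, 17, 19, 12, -10, 37] -> smallest is -10
  Remaining [17, 19, 12, -10, 37] -> smallest is -10
  Remaining [17, 19, 12, 37] -> smallest is 12
  Remaining [17, 19, 37] -> smallest is 17
  Remaining [19, 37] -> smallest is 19
  Remaining [37] -> smallest is 37
Collecting the picks in order gives the sorted list.
Final answer: [-38, -13, -10, -10, 12, 17, 19, 37]


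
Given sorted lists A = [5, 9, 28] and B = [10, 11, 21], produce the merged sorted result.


List A: [5, 9, 28]
List B: [10, 11, 21]
Repeatedly compare the front elements and take the smaller:
  5 vs 10 -> take 5
  9 vs 10 -> take 9
  28 vs 10 -> take 10
  28 vs 11 -> take 11
  28 vs 21 -> take 21
  B is exhausted; append the rest of A: [28]
Final answer: [5, 9, 10, 11, 21, 28]


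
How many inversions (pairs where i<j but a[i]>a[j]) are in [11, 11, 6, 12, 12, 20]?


For each element, count the later elements that are smaller than it:
  11 (index 0): smaller elements after it = [6] -> 1
  11 (index 1): smaller elements after it = [6] -> 1
  6 (index 2): smaller elements after it = [] -> 0
  12 (index 3): smaller elements after it = [] -> 0
  12 (index 4): smaller elements after it = [] -> 0
Total inversions = 1 + 1 + 0 + 0 + 0 = 2
Final answer: 2


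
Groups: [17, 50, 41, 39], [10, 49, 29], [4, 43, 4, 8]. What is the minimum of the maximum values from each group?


Find max of each group:
  Group 1: [17, 50, 41, 39] -> max = 50
  Group 2: [10, 49, 29] -> max = 49
  Group 3: [4, 43, 4, 8] -> max = 43
Maxes: [50, 49, 43]
Minimum of maxes = 43
Final answer: 43


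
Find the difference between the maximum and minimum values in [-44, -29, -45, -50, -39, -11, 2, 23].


Maximum value: 23
Minimum value: -50
Range = 23 - (-50) = 73
Final answer: 73


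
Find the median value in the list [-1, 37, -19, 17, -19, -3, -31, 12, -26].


First, sort the list: [-31, -26, -19, -19, -3, -1, 12, 17, 37]
The list has 9 elements (odd count).
The middle index is 4 (0-based), and the element there is -3.
Final answer: -3


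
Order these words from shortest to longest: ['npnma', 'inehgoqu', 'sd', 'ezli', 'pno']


Compute lengths:
  'npnma' has length 5
  'inehgoqu' has length 8
  'sd' has length 2
  'ezli' has length 4
  'pno' has length 3
Lengths in increasing order: 2 < 3 < 4 < 5 < 8
Listing the words in that order gives the answer.
Final answer: ['sd', 'pno', 'ezli', 'npnma', 'inehgoqu']


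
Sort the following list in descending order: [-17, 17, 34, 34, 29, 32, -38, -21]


Original list: [-17, 17, 34, 34, 29, 32, -38, -21]
Repeatedly take the largest remaining element:
  Remaining [-17, 17, 34, 34, 29, 32, -38, -21] -> largest is 34
  Remaining [-17, 17, 34, 29, 32, -38, -21] -> largest is 34
  Remaining [-17, 17, 29, 32, -38, -21] -> largest is 32
  Remaining [-17, 17, 29, -38, -21] -> largest is 29
  Remaining [-17, 17, -38, -21] -> largest is 17
  Remaining [-17, -38, -21] -> largest is -17
  Remaining [-38, -21] -> largest is -21
  Remaining [-38] -> largest is -38
Collecting the picks in order gives the descending list.
Final answer: [34, 34, 32, 29, 17, -17, -21, -38]


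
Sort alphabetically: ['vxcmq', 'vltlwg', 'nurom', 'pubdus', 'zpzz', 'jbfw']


Compare strings character by character (the first differing letter decides):
  'jbfw' < 'nurom' since 'j' < 'n' at position 1
  'nurom' < 'pubdus' since 'n' < 'p' at position 1
  'pubdus' < 'vltlwg' since 'p' < 'v' at position 1
  'vltlwg' < 'vxcmq' since 'l' < 'x' at position 2
  'vxcmq' < 'zpzz' since 'v' < 'z' at position 1
Chaining these comparisons gives the alphabetical order.
Final answer: ['jbfw', 'nurom', 'pubdus', 'vltlwg', 'vxcmq', 'zpzz']


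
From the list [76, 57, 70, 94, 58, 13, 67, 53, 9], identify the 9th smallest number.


Sort ascending: [9, 13, 53, 57, 58, 67, 70, 76, 94]
The 9th element (1-indexed) is at index 8.
Value = 94
Final answer: 94


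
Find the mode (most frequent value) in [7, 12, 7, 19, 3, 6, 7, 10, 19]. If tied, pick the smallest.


Count the frequency of each value:
  3 appears 1 time(s)
  6 appears 1 time(s)
  7 appears 3 time(s)
  10 appears 1 time(s)
  12 appears 1 time(s)
  19 appears 2 time(s)
Maximum frequency is 3.
Only 7 reaches that frequency, so it is the mode.
Final answer: 7


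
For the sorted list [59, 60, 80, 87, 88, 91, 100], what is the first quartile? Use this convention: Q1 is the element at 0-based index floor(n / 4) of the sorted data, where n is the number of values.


The list has n = 7 elements.
Q1 index = floor(7 / 4) = floor(1.75) = 1
Counting from index 0 in the sorted data, the element at index 1 is 60.
Final answer: 60


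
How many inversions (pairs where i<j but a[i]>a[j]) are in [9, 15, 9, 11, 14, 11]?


For each element, count the later elements that are smaller than it:
  9 (index 0): smaller elements after it = [] -> 0
  15 (index 1): smaller elements after it = [9, 11, 14, 11] -> 4
  9 (index 2): smaller elements after it = [] -> 0
  11 (index 3): smaller elements after it = [] -> 0
  14 (index 4): smaller elements after it = [11] -> 1
Total inversions = 0 + 4 + 0 + 0 + 1 = 5
Final answer: 5


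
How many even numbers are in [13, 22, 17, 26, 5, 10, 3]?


Check each element:
  13 is odd
  22 is even
  17 is odd
  26 is even
  5 is odd
  10 is even
  3 is odd
Evens: [22, 26, 10]
Count of evens = 3
Final answer: 3


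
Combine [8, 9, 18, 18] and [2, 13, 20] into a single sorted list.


List A: [8, 9, 18, 18]
List B: [2, 13, 20]
Repeatedly compare the front elements and take the smaller:
  8 vs 2 -> take 2
  8 vs 13 -> take 8
  9 vs 13 -> take 9
  18 vs 13 -> take 13
  18 vs 20 -> take 18
  18 vs 20 -> take 18
  A is exhausted; append the rest of B: [20]
Final answer: [2, 8, 9, 13, 18, 18, 20]


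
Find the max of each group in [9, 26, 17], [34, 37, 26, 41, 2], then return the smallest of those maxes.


Find max of each group:
  Group 1: [9, 26, 17] -> max = 26
  Group 2: [34, 37, 26, 41, 2] -> max = 41
Maxes: [26, 41]
Minimum of maxes = 26
Final answer: 26


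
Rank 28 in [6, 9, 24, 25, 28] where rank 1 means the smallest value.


Sort ascending: [6, 9, 24, 25, 28]
Find 28 in the sorted list.
28 is at position 5 (1-indexed).
Final answer: 5


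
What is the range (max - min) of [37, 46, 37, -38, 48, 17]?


Maximum value: 48
Minimum value: -38
Range = 48 - (-38) = 86
Final answer: 86


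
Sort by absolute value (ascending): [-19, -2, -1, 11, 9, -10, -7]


Compute absolute values:
  |-19| = 19
  |-2| = 2
  |-1| = 1
  |11| = 11
  |9| = 9
  |-10| = 10
  |-7| = 7
Absolute values in increasing order: 1 < 2 < 7 < 9 < 10 < 11 < 19
Listing the original numbers in that order gives the answer.
Final answer: [-1, -2, -7, 9, -10, 11, -19]


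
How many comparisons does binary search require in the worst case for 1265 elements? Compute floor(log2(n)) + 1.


Binary search halves the search space each step.
Maximum comparisons = floor(log2(1265)) + 1
log2(1265) = 10.3049
floor(log2(1265)) = 10, so 10 + 1 = 11
Final answer: 11


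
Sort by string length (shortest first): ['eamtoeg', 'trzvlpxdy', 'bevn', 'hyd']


Compute lengths:
  'eamtoeg' has length 7
  'trzvlpxdy' has length 9
  'bevn' has length 4
  'hyd' has length 3
Lengths in increasing order: 3 < 4 < 7 < 9
Listing the words in that order gives the answer.
Final answer: ['hyd', 'bevn', 'eamtoeg', 'trzvlpxdy']


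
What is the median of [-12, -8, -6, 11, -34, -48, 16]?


First, sort the list: [-48, -34, -12, -8, -6, 11, 16]
The list has 7 elements (odd count).
The middle index is 3 (0-based), and the element there is -8.
Final answer: -8


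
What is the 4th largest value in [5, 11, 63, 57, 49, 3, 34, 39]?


Sort descending: [63, 57, 49, 39, 34, 11, 5, 3]
The 4th element (1-indexed) is at index 3.
Value = 39
Final answer: 39


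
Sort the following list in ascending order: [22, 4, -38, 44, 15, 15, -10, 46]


Original list: [22, 4, -38, 44, 15, 15, -10, 46]
Repeatedly take the smallest remaining element:
  Remaining [22, 4, -38, 44, 15, 15, -10, 46] -> smallest is -38
  Remaining [22, 4, 44, 15, 15, -10, 46] -> smallest is -10
  Remaining [22, 4, 44, 15, 15, 46] -> smallest is 4
  Remaining [22, 44, 15, 15, 46] -> smallest is 15
  Remaining [22, 44, 15, 46] -> smallest is 15
  Remaining [22, 44, 46] -> smallest is 22
  Remaining [44, 46] -> smallest is 44
  Remaining [46] -> smallest is 46
Collecting the picks in order gives the sorted list.
Final answer: [-38, -10, 4, 15, 15, 22, 44, 46]


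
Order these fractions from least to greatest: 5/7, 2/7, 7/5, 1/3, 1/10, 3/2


Convert to decimal for comparison:
  5/7 = 0.7143
  2/7 = 0.2857
  7/5 = 1.4
  1/3 = 0.3333
  1/10 = 0.1
  3/2 = 1.5
Decimals in increasing order: 0.1 < 0.2857 < 0.3333 < 0.7143 < 1.4 < 1.5
Writing each back as its fraction gives the sorted order.
Final answer: 1/10, 2/7, 1/3, 5/7, 7/5, 3/2


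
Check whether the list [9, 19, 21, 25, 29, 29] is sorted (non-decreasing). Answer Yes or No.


Check consecutive pairs:
  9 <= 19? True
  19 <= 21? True
  21 <= 25? True
  25 <= 29? True
  29 <= 29? True
Every consecutive pair is in order, so the list is non-decreasing.
Final answer: Yes


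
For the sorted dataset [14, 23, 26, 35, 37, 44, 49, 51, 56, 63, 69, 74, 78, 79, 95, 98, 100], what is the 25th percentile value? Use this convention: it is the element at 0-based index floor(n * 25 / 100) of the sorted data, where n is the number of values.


The dataset has n = 17 elements.
Index = floor(17 * 25 / 100) = floor(425 / 100) = floor(4.25) = 4
Counting from index 0 in the sorted data, the element at index 4 is 37.
Final answer: 37


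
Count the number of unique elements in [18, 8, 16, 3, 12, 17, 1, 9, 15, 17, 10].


List all unique values:
Distinct values: [1, 3, 8, 9, 10, 12, 15, 16, 17, 18]
Count = 10
Final answer: 10


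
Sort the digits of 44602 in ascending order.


The number 44602 has digits: 4, 4, 6, 0, 2
Sorted: 0, 2, 4, 4, 6
Joining the sorted digits gives the result.
Final answer: 02446


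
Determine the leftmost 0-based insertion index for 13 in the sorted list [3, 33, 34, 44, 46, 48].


List is sorted: [3, 33, 34, 44, 46, 48]
We need the leftmost position where 13 can be inserted, i.e. the first index whose element is >= 13 (or the end of the list if none is).
Binary search with low=0, high=6 (0-based indices):
  low=0, high=6, mid=3: a[3]=44 >= 13, so high = 3
  low=0, high=3, mid=1: a[1]=33 >= 13, so high = 1
  low=0, high=1, mid=0: a[0]=3 < 13, so low = 1
Now low = high = 1, so the insertion index is 1.
Final answer: 1


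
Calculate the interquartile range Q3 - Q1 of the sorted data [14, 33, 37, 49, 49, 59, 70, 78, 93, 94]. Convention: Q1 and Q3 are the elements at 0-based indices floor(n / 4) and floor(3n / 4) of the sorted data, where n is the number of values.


The data has n = 10 elements.
Q1 index = floor(10 / 4) = floor(2.5) = 2; Q3 index = floor(3 * 10 / 4) = floor(7.5) = 7
Q1 = element at index 2 = 37
Q3 = element at index 7 = 78
IQR = 78 - 37 = 41
Final answer: 41


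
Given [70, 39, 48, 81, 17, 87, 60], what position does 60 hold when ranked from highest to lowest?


Sort descending: [87, 81, 70, 60, 48, 39, 17]
Find 60 in the sorted list.
60 is at position 4.
Final answer: 4


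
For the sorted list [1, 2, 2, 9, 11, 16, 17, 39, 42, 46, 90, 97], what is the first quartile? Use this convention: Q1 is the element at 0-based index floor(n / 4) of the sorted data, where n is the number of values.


The list has n = 12 elements.
Q1 index = floor(12 / 4) = floor(3) = 3
Counting from index 0 in the sorted data, the element at index 3 is 9.
Final answer: 9


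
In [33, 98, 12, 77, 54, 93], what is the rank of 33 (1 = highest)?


Sort descending: [98, 93, 77, 54, 33, 12]
Find 33 in the sorted list.
33 is at position 5.
Final answer: 5


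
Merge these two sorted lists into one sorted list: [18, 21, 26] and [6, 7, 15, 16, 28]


List A: [18, 21, 26]
List B: [6, 7, 15, 16, 28]
Repeatedly compare the front elements and take the smaller:
  18 vs 6 -> take 6
  18 vs 7 -> take 7
  18 vs 15 -> take 15
  18 vs 16 -> take 16
  18 vs 28 -> take 18
  21 vs 28 -> take 21
  26 vs 28 -> take 26
  A is exhausted; append the rest of B: [28]
Final answer: [6, 7, 15, 16, 18, 21, 26, 28]


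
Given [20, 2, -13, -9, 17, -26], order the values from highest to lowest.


Original list: [20, 2, -13, -9, 17, -26]
Repeatedly take the largest remaining element:
  Remaining [20, 2, -13, -9, 17, -26] -> largest is 20
  Remaining [2, -13, -9, 17, -26] -> largest is 17
  Remaining [2, -13, -9, -26] -> largest is 2
  Remaining [-13, -9, -26] -> largest is -9
  Remaining [-13, -26] -> largest is -13
  Remaining [-26] -> largest is -26
Collecting the picks in order gives the descending list.
Final answer: [20, 17, 2, -9, -13, -26]


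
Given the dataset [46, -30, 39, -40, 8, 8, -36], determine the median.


First, sort the list: [-40, -36, -30, 8, 8, 39, 46]
The list has 7 elements (odd count).
The middle index is 3 (0-based), and the element there is 8.
Final answer: 8


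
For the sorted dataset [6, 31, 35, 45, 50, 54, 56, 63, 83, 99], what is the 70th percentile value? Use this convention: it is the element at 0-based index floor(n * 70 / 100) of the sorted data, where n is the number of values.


The dataset has n = 10 elements.
Index = floor(10 * 70 / 100) = floor(700 / 100) = floor(7) = 7
Counting from index 0 in the sorted data, the element at index 7 is 63.
Final answer: 63


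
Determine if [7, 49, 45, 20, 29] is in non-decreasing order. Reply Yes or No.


Check consecutive pairs:
  7 <= 49? True
  49 <= 45? False
  45 <= 20? False
  20 <= 29? True
2 consecutive pair(s) are out of order, so the list is not sorted.
Final answer: No


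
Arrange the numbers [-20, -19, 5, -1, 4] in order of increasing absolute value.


Compute absolute values:
  |-20| = 20
  |-19| = 19
  |5| = 5
  |-1| = 1
  |4| = 4
Absolute values in increasing order: 1 < 4 < 5 < 19 < 20
Listing the original numbers in that order gives the answer.
Final answer: [-1, 4, 5, -19, -20]


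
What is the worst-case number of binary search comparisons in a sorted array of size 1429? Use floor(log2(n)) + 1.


Binary search halves the search space each step.
Maximum comparisons = floor(log2(1429)) + 1
log2(1429) = 10.4808
floor(log2(1429)) = 10, so 10 + 1 = 11
Final answer: 11


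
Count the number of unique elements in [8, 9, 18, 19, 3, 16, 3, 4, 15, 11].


List all unique values:
Distinct values: [3, 4, 8, 9, 11, 15, 16, 18, 19]
Count = 9
Final answer: 9


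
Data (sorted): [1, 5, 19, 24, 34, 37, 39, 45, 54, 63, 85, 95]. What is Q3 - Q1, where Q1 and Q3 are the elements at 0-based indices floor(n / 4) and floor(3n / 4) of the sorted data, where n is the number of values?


The data has n = 12 elements.
Q1 index = floor(12 / 4) = floor(3) = 3; Q3 index = floor(3 * 12 / 4) = floor(9) = 9
Q1 = element at index 3 = 24
Q3 = element at index 9 = 63
IQR = 63 - 24 = 39
Final answer: 39


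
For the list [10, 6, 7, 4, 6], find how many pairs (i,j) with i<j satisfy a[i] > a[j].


For each element, count the later elements that are smaller than it:
  10 (index 0): smaller elements after it = [6, 7, 4, 6] -> 4
  6 (index 1): smaller elements after it = [4] -> 1
  7 (index 2): smaller elements after it = [4, 6] -> 2
  4 (index 3): smaller elements after it = [] -> 0
Total inversions = 4 + 1 + 2 + 0 = 7
Final answer: 7


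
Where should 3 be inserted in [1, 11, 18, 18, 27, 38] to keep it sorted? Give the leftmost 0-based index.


List is sorted: [1, 11, 18, 18, 27, 38]
We need the leftmost position where 3 can be inserted, i.e. the first index whose element is >= 3 (or the end of the list if none is).
Binary search with low=0, high=6 (0-based indices):
  low=0, high=6, mid=3: a[3]=18 >= 3, so high = 3
  low=0, high=3, mid=1: a[1]=11 >= 3, so high = 1
  low=0, high=1, mid=0: a[0]=1 < 3, so low = 1
Now low = high = 1, so the insertion index is 1.
Final answer: 1


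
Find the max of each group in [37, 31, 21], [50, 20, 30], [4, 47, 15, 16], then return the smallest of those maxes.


Find max of each group:
  Group 1: [37, 31, 21] -> max = 37
  Group 2: [50, 20, 30] -> max = 50
  Group 3: [4, 47, 15, 16] -> max = 47
Maxes: [37, 50, 47]
Minimum of maxes = 37
Final answer: 37


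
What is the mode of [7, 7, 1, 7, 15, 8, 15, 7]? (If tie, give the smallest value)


Count the frequency of each value:
  1 appears 1 time(s)
  7 appears 4 time(s)
  8 appears 1 time(s)
  15 appears 2 time(s)
Maximum frequency is 4.
Only 7 reaches that frequency, so it is the mode.
Final answer: 7


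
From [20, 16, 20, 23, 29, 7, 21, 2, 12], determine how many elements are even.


Check each element:
  20 is even
  16 is even
  20 is even
  23 is odd
  29 is odd
  7 is odd
  21 is odd
  2 is even
  12 is even
Evens: [20, 16, 20, 2, 12]
Count of evens = 5
Final answer: 5


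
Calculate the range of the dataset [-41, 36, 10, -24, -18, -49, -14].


Maximum value: 36
Minimum value: -49
Range = 36 - (-49) = 85
Final answer: 85


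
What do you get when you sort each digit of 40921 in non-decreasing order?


The number 40921 has digits: 4, 0, 9, 2, 1
Sorted: 0, 1, 2, 4, 9
Joining the sorted digits gives the result.
Final answer: 01249


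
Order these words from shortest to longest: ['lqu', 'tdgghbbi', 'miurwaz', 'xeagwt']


Compute lengths:
  'lqu' has length 3
  'tdgghbbi' has length 8
  'miurwaz' has length 7
  'xeagwt' has length 6
Lengths in increasing order: 3 < 6 < 7 < 8
Listing the words in that order gives the answer.
Final answer: ['lqu', 'xeagwt', 'miurwaz', 'tdgghbbi']


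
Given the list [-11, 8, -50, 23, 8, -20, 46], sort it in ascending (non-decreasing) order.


Original list: [-11, 8, -50, 23, 8, -20, 46]
Repeatedly take the smallest remaining element:
  Remaining [-11, 8, -50, 23, 8, -20, 46] -> smallest is -50
  Remaining [-11, 8, 23, 8, -20, 46] -> smallest is -20
  Remaining [-11, 8, 23, 8, 46] -> smallest is -11
  Remaining [8, 23, 8, 46] -> smallest is 8
  Remaining [23, 8, 46] -> smallest is 8
  Remaining [23, 46] -> smallest is 23
  Remaining [46] -> smallest is 46
Collecting the picks in order gives the sorted list.
Final answer: [-50, -20, -11, 8, 8, 23, 46]


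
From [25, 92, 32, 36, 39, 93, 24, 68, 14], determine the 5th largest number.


Sort descending: [93, 92, 68, 39, 36, 32, 25, 24, 14]
The 5th element (1-indexed) is at index 4.
Value = 36
Final answer: 36


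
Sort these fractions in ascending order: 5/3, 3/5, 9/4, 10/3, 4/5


Convert to decimal for comparison:
  5/3 = 1.6667
  3/5 = 0.6
  9/4 = 2.25
  10/3 = 3.3333
  4/5 = 0.8
Decimals in increasing order: 0.6 < 0.8 < 1.6667 < 2.25 < 3.3333
Writing each back as its fraction gives the sorted order.
Final answer: 3/5, 4/5, 5/3, 9/4, 10/3


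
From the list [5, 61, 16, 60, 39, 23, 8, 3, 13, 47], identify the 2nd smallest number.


Sort ascending: [3, 5, 8, 13, 16, 23, 39, 47, 60, 61]
The 2nd element (1-indexed) is at index 1.
Value = 5
Final answer: 5


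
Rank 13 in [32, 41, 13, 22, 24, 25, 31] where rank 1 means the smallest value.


Sort ascending: [13, 22, 24, 25, 31, 32, 41]
Find 13 in the sorted list.
13 is at position 1 (1-indexed).
Final answer: 1


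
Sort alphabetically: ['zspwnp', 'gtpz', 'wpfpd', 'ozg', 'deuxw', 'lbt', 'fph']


Compare strings character by character (the first differing letter decides):
  'deuxw' < 'fph' since 'd' < 'f' at position 1
  'fph' < 'gtpz' since 'f' < 'g' at position 1
  'gtpz' < 'lbt' since 'g' < 'l' at position 1
  'lbt' < 'ozg' since 'l' < 'o' at position 1
  'ozg' < 'wpfpd' since 'o' < 'w' at position 1
  'wpfpd' < 'zspwnp' since 'w' < 'z' at position 1
Chaining these comparisons gives the alphabetical order.
Final answer: ['deuxw', 'fph', 'gtpz', 'lbt', 'ozg', 'wpfpd', 'zspwnp']


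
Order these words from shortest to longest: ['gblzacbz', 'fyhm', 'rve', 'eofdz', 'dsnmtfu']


Compute lengths:
  'gblzacbz' has length 8
  'fyhm' has length 4
  'rve' has length 3
  'eofdz' has length 5
  'dsnmtfu' has length 7
Lengths in increasing order: 3 < 4 < 5 < 7 < 8
Listing the words in that order gives the answer.
Final answer: ['rve', 'fyhm', 'eofdz', 'dsnmtfu', 'gblzacbz']


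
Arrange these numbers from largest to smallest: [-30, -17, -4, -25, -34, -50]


Original list: [-30, -17, -4, -25, -34, -50]
Repeatedly take the largest remaining element:
  Remaining [-30, -17, -4, -25, -34, -50] -> largest is -4
  Remaining [-30, -17, -25, -34, -50] -> largest is -17
  Remaining [-30, -25, -34, -50] -> largest is -25
  Remaining [-30, -34, -50] -> largest is -30
  Remaining [-34, -50] -> largest is -34
  Remaining [-50] -> largest is -50
Collecting the picks in order gives the descending list.
Final answer: [-4, -17, -25, -30, -34, -50]


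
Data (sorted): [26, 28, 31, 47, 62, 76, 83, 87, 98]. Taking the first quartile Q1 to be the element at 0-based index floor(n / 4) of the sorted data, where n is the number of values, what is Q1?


The list has n = 9 elements.
Q1 index = floor(9 / 4) = floor(2.25) = 2
Counting from index 0 in the sorted data, the element at index 2 is 31.
Final answer: 31


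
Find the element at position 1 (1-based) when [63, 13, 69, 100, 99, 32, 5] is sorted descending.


Sort descending: [100, 99, 69, 63, 32, 13, 5]
The 1st element (1-indexed) is at index 0.
Value = 100
Final answer: 100


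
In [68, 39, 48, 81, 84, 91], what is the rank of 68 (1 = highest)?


Sort descending: [91, 84, 81, 68, 48, 39]
Find 68 in the sorted list.
68 is at position 4.
Final answer: 4


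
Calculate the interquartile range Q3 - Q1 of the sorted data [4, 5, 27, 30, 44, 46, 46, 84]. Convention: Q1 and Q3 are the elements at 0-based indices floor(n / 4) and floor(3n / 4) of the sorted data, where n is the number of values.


The data has n = 8 elements.
Q1 index = floor(8 / 4) = floor(2) = 2; Q3 index = floor(3 * 8 / 4) = floor(6) = 6
Q1 = element at index 2 = 27
Q3 = element at index 6 = 46
IQR = 46 - 27 = 19
Final answer: 19


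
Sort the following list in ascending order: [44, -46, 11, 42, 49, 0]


Original list: [44, -46, 11, 42, 49, 0]
Repeatedly take the smallest remaining element:
  Remaining [44, -46, 11, 42, 49, 0] -> smallest is -46
  Remaining [44, 11, 42, 49, 0] -> smallest is 0
  Remaining [44, 11, 42, 49] -> smallest is 11
  Remaining [44, 42, 49] -> smallest is 42
  Remaining [44, 49] -> smallest is 44
  Remaining [49] -> smallest is 49
Collecting the picks in order gives the sorted list.
Final answer: [-46, 0, 11, 42, 44, 49]


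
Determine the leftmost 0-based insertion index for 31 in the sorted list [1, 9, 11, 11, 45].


List is sorted: [1, 9, 11, 11, 45]
We need the leftmost position where 31 can be inserted, i.e. the first index whose element is >= 31 (or the end of the list if none is).
Binary search with low=0, high=5 (0-based indices):
  low=0, high=5, mid=2: a[2]=11 < 31, so low = 3
  low=3, high=5, mid=4: a[4]=45 >= 31, so high = 4
  low=3, high=4, mid=3: a[3]=11 < 31, so low = 4
Now low = high = 4, so the insertion index is 4.
Final answer: 4


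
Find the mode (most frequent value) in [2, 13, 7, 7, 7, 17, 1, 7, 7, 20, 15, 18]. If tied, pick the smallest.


Count the frequency of each value:
  1 appears 1 time(s)
  2 appears 1 time(s)
  7 appears 5 time(s)
  13 appears 1 time(s)
  15 appears 1 time(s)
  17 appears 1 time(s)
  18 appears 1 time(s)
  20 appears 1 time(s)
Maximum frequency is 5.
Only 7 reaches that frequency, so it is the mode.
Final answer: 7


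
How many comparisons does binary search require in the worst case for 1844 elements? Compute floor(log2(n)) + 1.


Binary search halves the search space each step.
Maximum comparisons = floor(log2(1844)) + 1
log2(1844) = 10.8486
floor(log2(1844)) = 10, so 10 + 1 = 11
Final answer: 11


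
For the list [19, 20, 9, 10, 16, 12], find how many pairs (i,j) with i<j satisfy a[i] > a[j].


For each element, count the later elements that are smaller than it:
  19 (index 0): smaller elements after it = [9, 10, 16, 12] -> 4
  20 (index 1): smaller elements after it = [9, 10, 16, 12] -> 4
  9 (index 2): smaller elements after it = [] -> 0
  10 (index 3): smaller elements after it = [] -> 0
  16 (index 4): smaller elements after it = [12] -> 1
Total inversions = 4 + 4 + 0 + 0 + 1 = 9
Final answer: 9


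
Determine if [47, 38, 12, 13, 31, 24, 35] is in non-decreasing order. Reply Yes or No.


Check consecutive pairs:
  47 <= 38? False
  38 <= 12? False
  12 <= 13? True
  13 <= 31? True
  31 <= 24? False
  24 <= 35? True
3 consecutive pair(s) are out of order, so the list is not sorted.
Final answer: No


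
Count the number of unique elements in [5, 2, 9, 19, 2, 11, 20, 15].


List all unique values:
Distinct values: [2, 5, 9, 11, 15, 19, 20]
Count = 7
Final answer: 7


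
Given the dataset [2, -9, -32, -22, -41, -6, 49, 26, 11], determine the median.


First, sort the list: [-41, -32, -22, -9, -6, 2, 11, 26, 49]
The list has 9 elements (odd count).
The middle index is 4 (0-based), and the element there is -6.
Final answer: -6


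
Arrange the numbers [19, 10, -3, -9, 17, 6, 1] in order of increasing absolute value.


Compute absolute values:
  |19| = 19
  |10| = 10
  |-3| = 3
  |-9| = 9
  |17| = 17
  |6| = 6
  |1| = 1
Absolute values in increasing order: 1 < 3 < 6 < 9 < 10 < 17 < 19
Listing the original numbers in that order gives the answer.
Final answer: [1, -3, 6, -9, 10, 17, 19]


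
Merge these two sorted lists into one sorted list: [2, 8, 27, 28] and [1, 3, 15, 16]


List A: [2, 8, 27, 28]
List B: [1, 3, 15, 16]
Repeatedly compare the front elements and take the smaller:
  2 vs 1 -> take 1
  2 vs 3 -> take 2
  8 vs 3 -> take 3
  8 vs 15 -> take 8
  27 vs 15 -> take 15
  27 vs 16 -> take 16
  B is exhausted; append the rest of A: [27, 28]
Final answer: [1, 2, 3, 8, 15, 16, 27, 28]


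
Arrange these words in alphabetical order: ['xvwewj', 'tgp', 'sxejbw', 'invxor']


Compare strings character by character (the first differing letter decides):
  'invxor' < 'sxejbw' since 'i' < 's' at position 1
  'sxejbw' < 'tgp' since 's' < 't' at position 1
  'tgp' < 'xvwewj' since 't' < 'x' at position 1
Chaining these comparisons gives the alphabetical order.
Final answer: ['invxor', 'sxejbw', 'tgp', 'xvwewj']


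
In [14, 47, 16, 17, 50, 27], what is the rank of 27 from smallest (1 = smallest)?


Sort ascending: [14, 16, 17, 27, 47, 50]
Find 27 in the sorted list.
27 is at position 4 (1-indexed).
Final answer: 4


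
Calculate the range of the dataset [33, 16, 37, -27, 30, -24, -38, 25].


Maximum value: 37
Minimum value: -38
Range = 37 - (-38) = 75
Final answer: 75


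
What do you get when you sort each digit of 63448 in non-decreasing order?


The number 63448 has digits: 6, 3, 4, 4, 8
Sorted: 3, 4, 4, 6, 8
Joining the sorted digits gives the result.
Final answer: 34468


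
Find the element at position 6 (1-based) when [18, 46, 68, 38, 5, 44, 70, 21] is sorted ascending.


Sort ascending: [5, 18, 21, 38, 44, 46, 68, 70]
The 6th element (1-indexed) is at index 5.
Value = 46
Final answer: 46


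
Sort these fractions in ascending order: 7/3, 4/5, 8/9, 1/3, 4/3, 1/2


Convert to decimal for comparison:
  7/3 = 2.3333
  4/5 = 0.8
  8/9 = 0.8889
  1/3 = 0.3333
  4/3 = 1.3333
  1/2 = 0.5
Decimals in increasing order: 0.3333 < 0.5 < 0.8 < 0.8889 < 1.3333 < 2.3333
Writing each back as its fraction gives the sorted order.
Final answer: 1/3, 1/2, 4/5, 8/9, 4/3, 7/3


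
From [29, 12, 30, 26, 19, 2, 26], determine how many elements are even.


Check each element:
  29 is odd
  12 is even
  30 is even
  26 is even
  19 is odd
  2 is even
  26 is even
Evens: [12, 30, 26, 2, 26]
Count of evens = 5
Final answer: 5


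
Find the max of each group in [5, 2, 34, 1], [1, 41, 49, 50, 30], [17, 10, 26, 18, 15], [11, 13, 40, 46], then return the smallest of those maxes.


Find max of each group:
  Group 1: [5, 2, 34, 1] -> max = 34
  Group 2: [1, 41, 49, 50, 30] -> max = 50
  Group 3: [17, 10, 26, 18, 15] -> max = 26
  Group 4: [11, 13, 40, 46] -> max = 46
Maxes: [34, 50, 26, 46]
Minimum of maxes = 26
Final answer: 26


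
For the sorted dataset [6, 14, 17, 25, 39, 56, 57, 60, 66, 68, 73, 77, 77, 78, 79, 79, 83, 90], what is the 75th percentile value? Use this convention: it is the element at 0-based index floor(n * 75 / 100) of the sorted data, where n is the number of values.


The dataset has n = 18 elements.
Index = floor(18 * 75 / 100) = floor(1350 / 100) = floor(13.5) = 13
Counting from index 0 in the sorted data, the element at index 13 is 78.
Final answer: 78


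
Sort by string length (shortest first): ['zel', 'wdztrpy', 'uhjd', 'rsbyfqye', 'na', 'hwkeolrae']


Compute lengths:
  'zel' has length 3
  'wdztrpy' has length 7
  'uhjd' has length 4
  'rsbyfqye' has length 8
  'na' has length 2
  'hwkeolrae' has length 9
Lengths in increasing order: 2 < 3 < 4 < 7 < 8 < 9
Listing the words in that order gives the answer.
Final answer: ['na', 'zel', 'uhjd', 'wdztrpy', 'rsbyfqye', 'hwkeolrae']


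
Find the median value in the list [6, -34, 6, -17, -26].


First, sort the list: [-34, -26, -17, 6, 6]
The list has 5 elements (odd count).
The middle index is 2 (0-based), and the element there is -17.
Final answer: -17


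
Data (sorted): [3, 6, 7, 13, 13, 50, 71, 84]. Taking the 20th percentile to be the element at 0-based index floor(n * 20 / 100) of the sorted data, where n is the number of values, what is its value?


The dataset has n = 8 elements.
Index = floor(8 * 20 / 100) = floor(160 / 100) = floor(1.6) = 1
Counting from index 0 in the sorted data, the element at index 1 is 6.
Final answer: 6


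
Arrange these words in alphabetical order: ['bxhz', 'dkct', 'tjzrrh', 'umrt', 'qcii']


Compare strings character by character (the first differing letter decides):
  'bxhz' < 'dkct' since 'b' < 'd' at position 1
  'dkct' < 'qcii' since 'd' < 'q' at position 1
  'qcii' < 'tjzrrh' since 'q' < 't' at position 1
  'tjzrrh' < 'umrt' since 't' < 'u' at position 1
Chaining these comparisons gives the alphabetical order.
Final answer: ['bxhz', 'dkct', 'qcii', 'tjzrrh', 'umrt']


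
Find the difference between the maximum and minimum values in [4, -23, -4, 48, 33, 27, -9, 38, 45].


Maximum value: 48
Minimum value: -23
Range = 48 - (-23) = 71
Final answer: 71


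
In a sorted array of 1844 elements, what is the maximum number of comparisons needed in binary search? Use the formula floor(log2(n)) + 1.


Binary search halves the search space each step.
Maximum comparisons = floor(log2(1844)) + 1
log2(1844) = 10.8486
floor(log2(1844)) = 10, so 10 + 1 = 11
Final answer: 11


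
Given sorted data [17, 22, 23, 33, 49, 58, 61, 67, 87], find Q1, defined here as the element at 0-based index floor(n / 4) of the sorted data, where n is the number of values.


The list has n = 9 elements.
Q1 index = floor(9 / 4) = floor(2.25) = 2
Counting from index 0 in the sorted data, the element at index 2 is 23.
Final answer: 23


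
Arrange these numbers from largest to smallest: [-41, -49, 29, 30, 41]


Original list: [-41, -49, 29, 30, 41]
Repeatedly take the largest remaining element:
  Remaining [-41, -49, 29, 30, 41] -> largest is 41
  Remaining [-41, -49, 29, 30] -> largest is 30
  Remaining [-41, -49, 29] -> largest is 29
  Remaining [-41, -49] -> largest is -41
  Remaining [-49] -> largest is -49
Collecting the picks in order gives the descending list.
Final answer: [41, 30, 29, -41, -49]


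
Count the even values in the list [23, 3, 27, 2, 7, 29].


Check each element:
  23 is odd
  3 is odd
  27 is odd
  2 is even
  7 is odd
  29 is odd
Evens: [2]
Count of evens = 1
Final answer: 1


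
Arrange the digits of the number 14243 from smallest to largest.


The number 14243 has digits: 1, 4, 2, 4, 3
Sorted: 1, 2, 3, 4, 4
Joining the sorted digits gives the result.
Final answer: 12344


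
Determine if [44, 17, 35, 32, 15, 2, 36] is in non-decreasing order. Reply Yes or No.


Check consecutive pairs:
  44 <= 17? False
  17 <= 35? True
  35 <= 32? False
  32 <= 15? False
  15 <= 2? False
  2 <= 36? True
4 consecutive pair(s) are out of order, so the list is not sorted.
Final answer: No


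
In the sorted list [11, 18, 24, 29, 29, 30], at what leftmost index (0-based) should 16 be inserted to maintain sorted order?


List is sorted: [11, 18, 24, 29, 29, 30]
We need the leftmost position where 16 can be inserted, i.e. the first index whose element is >= 16 (or the end of the list if none is).
Binary search with low=0, high=6 (0-based indices):
  low=0, high=6, mid=3: a[3]=29 >= 16, so high = 3
  low=0, high=3, mid=1: a[1]=18 >= 16, so high = 1
  low=0, high=1, mid=0: a[0]=11 < 16, so low = 1
Now low = high = 1, so the insertion index is 1.
Final answer: 1


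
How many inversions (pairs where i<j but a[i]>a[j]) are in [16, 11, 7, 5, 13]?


For each element, count the later elements that are smaller than it:
  16 (index 0): smaller elements after it = [11, 7, 5, 13] -> 4
  11 (index 1): smaller elements after it = [7, 5] -> 2
  7 (index 2): smaller elements after it = [5] -> 1
  5 (index 3): smaller elements after it = [] -> 0
Total inversions = 4 + 2 + 1 + 0 = 7
Final answer: 7


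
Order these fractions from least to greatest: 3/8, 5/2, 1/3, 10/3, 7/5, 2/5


Convert to decimal for comparison:
  3/8 = 0.375
  5/2 = 2.5
  1/3 = 0.3333
  10/3 = 3.3333
  7/5 = 1.4
  2/5 = 0.4
Decimals in increasing order: 0.3333 < 0.375 < 0.4 < 1.4 < 2.5 < 3.3333
Writing each back as its fraction gives the sorted order.
Final answer: 1/3, 3/8, 2/5, 7/5, 5/2, 10/3


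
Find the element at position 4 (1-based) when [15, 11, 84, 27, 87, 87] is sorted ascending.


Sort ascending: [11, 15, 27, 84, 87, 87]
The 4th element (1-indexed) is at index 3.
Value = 84
Final answer: 84


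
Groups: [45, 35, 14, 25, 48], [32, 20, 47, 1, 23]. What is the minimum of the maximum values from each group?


Find max of each group:
  Group 1: [45, 35, 14, 25, 48] -> max = 48
  Group 2: [32, 20, 47, 1, 23] -> max = 47
Maxes: [48, 47]
Minimum of maxes = 47
Final answer: 47


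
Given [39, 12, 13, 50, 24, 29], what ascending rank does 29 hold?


Sort ascending: [12, 13, 24, 29, 39, 50]
Find 29 in the sorted list.
29 is at position 4 (1-indexed).
Final answer: 4


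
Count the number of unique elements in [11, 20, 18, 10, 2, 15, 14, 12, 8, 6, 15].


List all unique values:
Distinct values: [2, 6, 8, 10, 11, 12, 14, 15, 18, 20]
Count = 10
Final answer: 10
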